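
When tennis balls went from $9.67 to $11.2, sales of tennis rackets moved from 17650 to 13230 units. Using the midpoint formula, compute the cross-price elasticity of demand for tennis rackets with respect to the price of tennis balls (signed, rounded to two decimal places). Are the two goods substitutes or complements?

-1.95; complements

%ΔQ_{tennis rackets} = (13230 − 17650)/avg = -4420/15440 = -0.286269…
%ΔP_{tennis balls} = (11.2 − 9.67)/avg = 1.53/10.435 = 0.146621…
E_cross = (-4420/15440) / (1.53/10.435) = -1.9524…
E_cross < 0 ⇒ the goods are complements.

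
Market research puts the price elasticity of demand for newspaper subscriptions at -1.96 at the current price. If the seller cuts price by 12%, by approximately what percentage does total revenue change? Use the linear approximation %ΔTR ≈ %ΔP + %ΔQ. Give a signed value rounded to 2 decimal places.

%ΔQ ≈ Ed × %ΔP = (-1.96) × (-12%) = +23.5200%
%ΔTR ≈ %ΔP + %ΔQ = (-12%) + (+23.5200%) = +11.5200%

+11.52%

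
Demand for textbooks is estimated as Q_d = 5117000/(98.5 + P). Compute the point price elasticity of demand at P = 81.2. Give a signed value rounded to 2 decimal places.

-0.45

dQ_d/dP = −5117000/(98.5 + P)² = -158.46. At P = 81.2, Q_d = 28475.2.
Ed = (dQ_d/dP)·(P/Q_d) = (-158.46) × (81.2/28475.2) = -0.4518…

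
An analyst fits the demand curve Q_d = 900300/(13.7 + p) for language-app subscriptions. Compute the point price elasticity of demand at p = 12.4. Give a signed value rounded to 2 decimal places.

dQ_d/dp = −900300/(13.7 + p)² = -1321.62. At p = 12.4, Q_d = 34494.3.
Ed = (dQ_d/dp)·(p/Q_d) = (-1321.62) × (12.4/34494.3) = -0.4750…

-0.48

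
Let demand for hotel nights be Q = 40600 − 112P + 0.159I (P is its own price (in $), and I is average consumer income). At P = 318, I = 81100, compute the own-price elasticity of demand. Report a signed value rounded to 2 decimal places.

-1.99

At the given values, Q = 40600 − 112(318) + 0.159(81100) = 17878.9.
∂Q/∂P = −112.
E = (-112) × (318/17878.9) = -1.9920…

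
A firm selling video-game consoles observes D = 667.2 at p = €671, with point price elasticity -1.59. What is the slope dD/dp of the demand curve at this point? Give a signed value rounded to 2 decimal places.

-1.58

Ed = (dD/dp)·(p/D) ⇒ dD/dp = Ed·D/p = (-1.59)·667.2/671 = -1.5809…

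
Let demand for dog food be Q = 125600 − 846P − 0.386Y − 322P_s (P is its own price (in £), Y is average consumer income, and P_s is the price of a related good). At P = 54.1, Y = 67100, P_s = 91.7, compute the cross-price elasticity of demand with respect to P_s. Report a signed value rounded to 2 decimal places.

-1.21

At the given values, Q = 125600 − 846(54.1) − 0.386(67100) − 322(91.7) = 24403.4.
∂Q/∂P_s = -322.
E = (-322) × (91.7/24403.4) = -1.2099…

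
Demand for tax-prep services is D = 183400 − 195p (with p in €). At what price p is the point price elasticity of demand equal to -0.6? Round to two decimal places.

Ed = −195p/(183400 − 195p). Set this equal to -0.6:
195p = 0.6·(183400 − 195p) ⇒ 195p(1 + 0.6) = 0.6·183400
p = 0.6·183400 / (195·1.6) = 352.6923…

352.69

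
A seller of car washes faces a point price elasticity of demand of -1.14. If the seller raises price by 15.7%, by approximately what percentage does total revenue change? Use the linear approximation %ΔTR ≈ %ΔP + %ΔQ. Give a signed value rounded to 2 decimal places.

%ΔQ ≈ Ed × %ΔP = (-1.14) × (+15.7%) = -17.8980%
%ΔTR ≈ %ΔP + %ΔQ = (+15.7%) + (-17.8980%) = -2.1980%

-2.20%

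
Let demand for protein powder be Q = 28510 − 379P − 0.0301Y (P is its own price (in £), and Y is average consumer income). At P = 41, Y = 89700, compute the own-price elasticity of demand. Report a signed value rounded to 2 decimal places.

-1.51

At the given values, Q = 28510 − 379(41) − 0.0301(89700) = 10271.03.
∂Q/∂P = −379.
E = (-379) × (41/10271.03) = -1.5128…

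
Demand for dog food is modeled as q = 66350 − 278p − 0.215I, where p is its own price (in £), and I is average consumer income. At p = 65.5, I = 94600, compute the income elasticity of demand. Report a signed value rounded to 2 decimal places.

-0.73

At the given values, q = 66350 − 278(65.5) − 0.215(94600) = 27802.
∂q/∂I = -0.215.
E = (-0.215) × (94600/27802) = -0.7315…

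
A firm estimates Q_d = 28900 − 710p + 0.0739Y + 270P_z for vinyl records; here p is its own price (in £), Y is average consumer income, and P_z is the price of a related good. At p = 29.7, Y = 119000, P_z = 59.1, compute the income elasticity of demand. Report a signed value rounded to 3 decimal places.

At the given values, Q_d = 28900 − 710(29.7) + 0.0739(119000) + 270(59.1) = 32564.1.
∂Q_d/∂Y = 0.0739.
E = (0.0739) × (119000/32564.1) = 0.27005…

0.270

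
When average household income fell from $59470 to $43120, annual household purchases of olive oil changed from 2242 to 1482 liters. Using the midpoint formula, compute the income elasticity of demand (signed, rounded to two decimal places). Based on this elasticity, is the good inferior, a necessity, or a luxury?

%ΔQ = (1482 − 2242)/[( 2242 + 1482)/2] = -760/1862 = -0.408163…
%ΔIncome = (43120 − 59470)/[( 59470 + 43120)/2] = -16350/51295 = -0.318744…
E_income = (-760/1862) / (-16350/51295) = 1.2805…
E_income > 1 ⇒ normal good, luxury.

1.28; luxury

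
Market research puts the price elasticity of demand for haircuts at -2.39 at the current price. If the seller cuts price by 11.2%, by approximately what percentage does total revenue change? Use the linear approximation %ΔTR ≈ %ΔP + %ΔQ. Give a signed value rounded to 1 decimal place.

%ΔQ ≈ Ed × %ΔP = (-2.39) × (-11.2%) = +26.7680%
%ΔTR ≈ %ΔP + %ΔQ = (-11.2%) + (+26.7680%) = +15.5680%

+15.6%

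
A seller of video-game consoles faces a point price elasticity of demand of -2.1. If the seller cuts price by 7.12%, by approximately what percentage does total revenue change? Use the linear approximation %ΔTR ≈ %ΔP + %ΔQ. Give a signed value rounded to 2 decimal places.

%ΔQ ≈ Ed × %ΔP = (-2.1) × (-7.12%) = +14.9520%
%ΔTR ≈ %ΔP + %ΔQ = (-7.12%) + (+14.9520%) = +7.8320%

+7.83%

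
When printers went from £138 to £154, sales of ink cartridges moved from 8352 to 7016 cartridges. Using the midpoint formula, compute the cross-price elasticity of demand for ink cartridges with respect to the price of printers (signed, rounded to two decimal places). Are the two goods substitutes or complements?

%ΔQ_{ink cartridges} = (7016 − 8352)/avg = -1336/7684 = -0.173867…
%ΔP_{printers} = (154 − 138)/avg = 16/146 = 0.109589…
E_cross = (-1336/7684) / (16/146) = -1.5865…
E_cross < 0 ⇒ the goods are complements.

-1.59; complements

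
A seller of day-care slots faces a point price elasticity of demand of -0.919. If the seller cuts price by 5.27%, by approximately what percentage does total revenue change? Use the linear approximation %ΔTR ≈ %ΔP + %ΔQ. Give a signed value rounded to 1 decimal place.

%ΔQ ≈ Ed × %ΔP = (-0.919) × (-5.27%) = +4.8431%
%ΔTR ≈ %ΔP + %ΔQ = (-5.27%) + (+4.8431%) = -0.4269%

-0.4%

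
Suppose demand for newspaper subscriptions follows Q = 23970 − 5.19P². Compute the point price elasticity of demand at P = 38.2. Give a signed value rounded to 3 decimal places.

dQ/dP = −2·5.19·P = -396.516. At P = 38.2, Q = 16396.5444.
Ed = (dQ/dP)·(P/Q) = (-396.516) × (38.2/16396.5444) = -0.92378…

-0.924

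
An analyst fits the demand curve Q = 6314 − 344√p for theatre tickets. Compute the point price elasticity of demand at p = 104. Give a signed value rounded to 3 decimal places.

dQ/dp = −344/(2√p) = -16.866. At p = 104, Q = 2805.87.
Ed = (dQ/dp)·(p/Q) = (-16.866) × (104/2805.87) = -0.62513…

-0.625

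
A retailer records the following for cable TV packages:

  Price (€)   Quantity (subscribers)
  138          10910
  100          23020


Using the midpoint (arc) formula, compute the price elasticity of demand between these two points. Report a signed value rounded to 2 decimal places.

%ΔQ = (23020 − 10910) / [(10910 + 23020)/2] = 12110/16965 = 0.713822…
%ΔP = (100 − 138) / [(138 + 100)/2] = -38/119 = -0.319327…
Arc Ed = %ΔQ / %ΔP = (12110/16965) / (-38/119) = -2.2353…

-2.24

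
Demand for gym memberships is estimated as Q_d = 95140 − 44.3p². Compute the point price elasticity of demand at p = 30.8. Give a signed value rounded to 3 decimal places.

dQ_d/dp = −2·44.3·p = -2728.88. At p = 30.8, Q_d = 53115.248.
Ed = (dQ_d/dp)·(p/Q_d) = (-2728.88) × (30.8/53115.248) = -1.58239…

-1.582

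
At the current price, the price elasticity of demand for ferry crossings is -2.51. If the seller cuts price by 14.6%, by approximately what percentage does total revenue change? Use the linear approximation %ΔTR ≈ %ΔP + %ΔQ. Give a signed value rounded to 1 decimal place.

%ΔQ ≈ Ed × %ΔP = (-2.51) × (-14.6%) = +36.6460%
%ΔTR ≈ %ΔP + %ΔQ = (-14.6%) + (+36.6460%) = +22.0460%

+22.0%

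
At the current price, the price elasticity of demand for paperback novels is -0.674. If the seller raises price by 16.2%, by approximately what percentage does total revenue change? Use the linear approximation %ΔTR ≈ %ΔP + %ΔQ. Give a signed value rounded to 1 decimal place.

+5.3%

%ΔQ ≈ Ed × %ΔP = (-0.674) × (+16.2%) = -10.9188%
%ΔTR ≈ %ΔP + %ΔQ = (+16.2%) + (-10.9188%) = +5.2812%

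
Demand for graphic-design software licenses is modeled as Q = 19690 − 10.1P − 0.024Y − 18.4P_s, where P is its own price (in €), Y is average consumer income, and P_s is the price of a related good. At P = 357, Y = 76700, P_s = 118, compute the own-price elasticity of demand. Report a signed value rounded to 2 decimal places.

-0.30

At the given values, Q = 19690 − 10.1(357) − 0.024(76700) − 18.4(118) = 12072.3.
∂Q/∂P = −10.1.
E = (-10.1) × (357/12072.3) = -0.2986…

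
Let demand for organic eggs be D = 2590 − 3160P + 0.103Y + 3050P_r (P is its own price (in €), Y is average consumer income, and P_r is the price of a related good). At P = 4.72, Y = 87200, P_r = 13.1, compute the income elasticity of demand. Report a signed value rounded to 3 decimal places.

At the given values, D = 2590 − 3160(4.72) + 0.103(87200) + 3050(13.1) = 36611.4.
∂D/∂Y = 0.103.
E = (0.103) × (87200/36611.4) = 0.24532…

0.245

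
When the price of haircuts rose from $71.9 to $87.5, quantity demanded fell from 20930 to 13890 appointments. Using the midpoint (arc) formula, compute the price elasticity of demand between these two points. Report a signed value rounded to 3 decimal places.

%ΔQ = (13890 − 20930) / [(20930 + 13890)/2] = -7040/17410 = -0.404365…
%ΔP = (87.5 − 71.9) / [(71.9 + 87.5)/2] = 15.6/79.7 = 0.195734…
Arc Ed = %ΔQ / %ΔP = (-7040/17410) / (15.6/79.7) = -2.06589…

-2.066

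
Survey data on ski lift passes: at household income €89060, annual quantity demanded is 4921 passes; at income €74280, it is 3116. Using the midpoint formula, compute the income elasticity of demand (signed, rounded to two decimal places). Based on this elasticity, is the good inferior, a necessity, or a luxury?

%ΔQ = (3116 − 4921)/[( 4921 + 3116)/2] = -1805/4018.5 = -0.449172…
%ΔIncome = (74280 − 89060)/[( 89060 + 74280)/2] = -14780/81670 = -0.180972…
E_income = (-1805/4018.5) / (-14780/81670) = 2.4819…
E_income > 1 ⇒ normal good, luxury.

2.48; luxury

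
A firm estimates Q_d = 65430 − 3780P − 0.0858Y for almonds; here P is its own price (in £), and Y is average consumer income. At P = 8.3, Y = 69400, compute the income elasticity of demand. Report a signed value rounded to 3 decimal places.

-0.212

At the given values, Q_d = 65430 − 3780(8.3) − 0.0858(69400) = 28101.48.
∂Q_d/∂Y = -0.0858.
E = (-0.0858) × (69400/28101.48) = -0.21189…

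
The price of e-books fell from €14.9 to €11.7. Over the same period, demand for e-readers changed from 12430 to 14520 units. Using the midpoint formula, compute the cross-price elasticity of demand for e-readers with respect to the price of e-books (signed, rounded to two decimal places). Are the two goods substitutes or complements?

-0.64; complements

%ΔQ_{e-readers} = (14520 − 12430)/avg = 2090/13475 = 0.155102…
%ΔP_{e-books} = (11.7 − 14.9)/avg = -3.2/13.3 = -0.240601…
E_cross = (2090/13475) / (-3.2/13.3) = -0.6446…
E_cross < 0 ⇒ the goods are complements.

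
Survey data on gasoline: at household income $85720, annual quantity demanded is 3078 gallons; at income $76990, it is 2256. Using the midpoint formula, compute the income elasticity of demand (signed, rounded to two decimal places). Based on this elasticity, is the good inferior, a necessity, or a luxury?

2.87; luxury

%ΔQ = (2256 − 3078)/[( 3078 + 2256)/2] = -822/2667 = -0.308211…
%ΔIncome = (76990 − 85720)/[( 85720 + 76990)/2] = -8730/81355 = -0.107307…
E_income = (-822/2667) / (-8730/81355) = 2.8722…
E_income > 1 ⇒ normal good, luxury.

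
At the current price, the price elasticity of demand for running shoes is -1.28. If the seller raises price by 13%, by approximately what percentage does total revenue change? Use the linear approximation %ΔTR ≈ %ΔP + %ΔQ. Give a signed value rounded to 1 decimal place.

%ΔQ ≈ Ed × %ΔP = (-1.28) × (+13%) = -16.6400%
%ΔTR ≈ %ΔP + %ΔQ = (+13%) + (-16.6400%) = -3.6400%

-3.6%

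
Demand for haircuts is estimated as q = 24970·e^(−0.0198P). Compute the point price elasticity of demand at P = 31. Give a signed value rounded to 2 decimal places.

-0.61

dq/dP = −0.0198·q = -267.617. At P = 31, q = 13516.
Ed = (dq/dP)·(P/q) = (-267.617) × (31/13516) = -0.6138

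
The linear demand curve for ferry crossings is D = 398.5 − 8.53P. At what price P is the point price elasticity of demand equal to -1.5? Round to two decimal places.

28.03

Ed = −8.53P/(398.5 − 8.53P). Set this equal to -1.5:
8.53P = 1.5·(398.5 − 8.53P) ⇒ 8.53P(1 + 1.5) = 1.5·398.5
P = 1.5·398.5 / (8.53·2.5) = 28.0304…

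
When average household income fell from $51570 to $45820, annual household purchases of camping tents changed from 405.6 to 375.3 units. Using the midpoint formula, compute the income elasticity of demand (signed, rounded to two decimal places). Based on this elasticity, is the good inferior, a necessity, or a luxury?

%ΔQ = (375.3 − 405.6)/[( 405.6 + 375.3)/2] = -30.3/390.45 = -0.077602…
%ΔIncome = (45820 − 51570)/[( 51570 + 45820)/2] = -5750/48695 = -0.118081…
E_income = (-30.3/390.45) / (-5750/48695) = 0.6571…
0 < E_income < 1 ⇒ normal good, necessity.

0.66; necessity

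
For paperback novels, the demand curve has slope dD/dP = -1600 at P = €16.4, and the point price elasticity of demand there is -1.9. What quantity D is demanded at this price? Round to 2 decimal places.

Ed = (dD/dP)·(P/D) ⇒ D = (dD/dP)·P/Ed = (-1600)·16.4/(-1.9) = 13810.5263…

13810.53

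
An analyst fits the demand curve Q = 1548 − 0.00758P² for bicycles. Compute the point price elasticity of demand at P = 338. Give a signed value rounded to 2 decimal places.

dQ/dP = −2·0.00758·P = -5.12408. At P = 338, Q = 682.03048.
Ed = (dQ/dP)·(P/Q) = (-5.12408) × (338/682.03048) = -2.5393…

-2.54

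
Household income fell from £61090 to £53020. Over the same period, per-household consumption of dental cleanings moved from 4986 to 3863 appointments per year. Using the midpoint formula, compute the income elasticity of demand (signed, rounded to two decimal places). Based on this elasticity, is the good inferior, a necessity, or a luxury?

1.79; luxury

%ΔQ = (3863 − 4986)/[( 4986 + 3863)/2] = -1123/4424.5 = -0.253813…
%ΔIncome = (53020 − 61090)/[( 61090 + 53020)/2] = -8070/57055 = -0.141442…
E_income = (-1123/4424.5) / (-8070/57055) = 1.7944…
E_income > 1 ⇒ normal good, luxury.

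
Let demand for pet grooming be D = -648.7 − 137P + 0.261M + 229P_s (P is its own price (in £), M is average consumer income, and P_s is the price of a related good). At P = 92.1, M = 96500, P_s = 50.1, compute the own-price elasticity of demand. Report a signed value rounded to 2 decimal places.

-0.54

At the given values, D = -648.7 − 137(92.1) + 0.261(96500) + 229(50.1) = 23393.
∂D/∂P = −137.
E = (-137) × (92.1/23393) = -0.5393…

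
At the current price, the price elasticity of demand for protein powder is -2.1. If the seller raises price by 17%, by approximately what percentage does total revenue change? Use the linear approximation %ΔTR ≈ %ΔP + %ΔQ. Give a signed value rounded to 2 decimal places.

%ΔQ ≈ Ed × %ΔP = (-2.1) × (+17%) = -35.7000%
%ΔTR ≈ %ΔP + %ΔQ = (+17%) + (-35.7000%) = -18.7000%

-18.70%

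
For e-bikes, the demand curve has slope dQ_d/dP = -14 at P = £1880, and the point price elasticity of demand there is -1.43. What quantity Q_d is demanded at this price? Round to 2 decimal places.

18405.59

Ed = (dQ_d/dP)·(P/Q_d) ⇒ Q_d = (dQ_d/dP)·P/Ed = (-14)·1880/(-1.43) = 18405.5944…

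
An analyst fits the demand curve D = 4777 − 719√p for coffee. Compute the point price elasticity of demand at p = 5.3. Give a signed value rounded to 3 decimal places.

-0.265

dD/dp = −719/(2√p) = -156.157. At p = 5.3, D = 3121.74.
Ed = (dD/dp)·(p/D) = (-156.157) × (5.3/3121.74) = -0.26511…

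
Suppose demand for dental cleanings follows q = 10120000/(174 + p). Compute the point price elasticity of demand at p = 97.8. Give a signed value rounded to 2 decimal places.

dq/dp = −10120000/(174 + p)² = -136.988. At p = 97.8, q = 37233.3.
Ed = (dq/dp)·(p/q) = (-136.988) × (97.8/37233.3) = -0.3598…

-0.36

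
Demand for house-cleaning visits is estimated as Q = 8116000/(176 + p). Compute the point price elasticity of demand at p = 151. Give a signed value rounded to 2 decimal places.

dQ/dp = −8116000/(176 + p)² = -75.9008. At p = 151, Q = 24819.6.
Ed = (dQ/dp)·(p/Q) = (-75.9008) × (151/24819.6) = -0.4617…

-0.46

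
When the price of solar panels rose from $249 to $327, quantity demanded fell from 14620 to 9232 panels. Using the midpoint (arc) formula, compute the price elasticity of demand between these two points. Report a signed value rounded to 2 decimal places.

%ΔQ = (9232 − 14620) / [(14620 + 9232)/2] = -5388/11926 = -0.451786…
%ΔP = (327 − 249) / [(249 + 327)/2] = 78/288 = 0.270833…
Arc Ed = %ΔQ / %ΔP = (-5388/11926) / (78/288) = -1.6681…

-1.67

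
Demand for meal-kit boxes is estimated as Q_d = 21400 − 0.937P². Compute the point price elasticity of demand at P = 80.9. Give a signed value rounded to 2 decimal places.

-0.80

dQ_d/dP = −2·0.937·P = -151.6066. At P = 80.9, Q_d = 15267.51303.
Ed = (dQ_d/dP)·(P/Q_d) = (-151.6066) × (80.9/15267.51303) = -0.8033…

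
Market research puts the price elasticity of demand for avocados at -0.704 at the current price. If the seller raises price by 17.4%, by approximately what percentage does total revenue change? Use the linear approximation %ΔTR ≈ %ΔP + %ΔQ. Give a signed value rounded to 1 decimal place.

+5.2%

%ΔQ ≈ Ed × %ΔP = (-0.704) × (+17.4%) = -12.2496%
%ΔTR ≈ %ΔP + %ΔQ = (+17.4%) + (-12.2496%) = +5.1504%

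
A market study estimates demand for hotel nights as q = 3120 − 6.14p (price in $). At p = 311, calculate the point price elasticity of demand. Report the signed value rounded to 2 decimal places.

-1.58

dq/dp = −6.14. At p = 311, q = 3120 − 6.14(311) = 1210.46.
Ed = (dq/dp)·(p/q) = −6.14 × (311/1210.46) = -1.5775…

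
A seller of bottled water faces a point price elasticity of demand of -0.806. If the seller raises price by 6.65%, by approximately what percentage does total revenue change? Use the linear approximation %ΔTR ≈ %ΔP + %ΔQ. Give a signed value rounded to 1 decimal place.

%ΔQ ≈ Ed × %ΔP = (-0.806) × (+6.65%) = -5.3599%
%ΔTR ≈ %ΔP + %ΔQ = (+6.65%) + (-5.3599%) = +1.2901%

+1.3%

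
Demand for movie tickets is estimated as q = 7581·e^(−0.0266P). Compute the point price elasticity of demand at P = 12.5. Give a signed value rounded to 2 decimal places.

dq/dP = −0.0266·q = -144.612. At P = 12.5, q = 5436.55.
Ed = (dq/dP)·(P/q) = (-144.612) × (12.5/5436.55) = -0.3325

-0.33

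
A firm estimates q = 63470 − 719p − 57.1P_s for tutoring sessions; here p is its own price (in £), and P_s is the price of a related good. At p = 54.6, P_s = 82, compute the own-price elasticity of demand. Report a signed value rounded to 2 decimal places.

-2.01

At the given values, q = 63470 − 719(54.6) − 57.1(82) = 19530.4.
∂q/∂p = −719.
E = (-719) × (54.6/19530.4) = -2.0100…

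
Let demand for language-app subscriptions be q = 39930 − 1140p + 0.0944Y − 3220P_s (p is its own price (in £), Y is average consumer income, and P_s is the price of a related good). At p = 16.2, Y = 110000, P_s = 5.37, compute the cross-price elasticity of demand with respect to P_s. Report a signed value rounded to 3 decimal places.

At the given values, q = 39930 − 1140(16.2) + 0.0944(110000) − 3220(5.37) = 14554.6.
∂q/∂P_s = -3220.
E = (-3220) × (5.37/14554.6) = -1.18803…

-1.188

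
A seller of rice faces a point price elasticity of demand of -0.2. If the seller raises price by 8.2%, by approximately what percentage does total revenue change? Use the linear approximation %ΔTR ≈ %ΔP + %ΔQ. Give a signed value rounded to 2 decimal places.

+6.56%

%ΔQ ≈ Ed × %ΔP = (-0.2) × (+8.2%) = -1.6400%
%ΔTR ≈ %ΔP + %ΔQ = (+8.2%) + (-1.6400%) = +6.5600%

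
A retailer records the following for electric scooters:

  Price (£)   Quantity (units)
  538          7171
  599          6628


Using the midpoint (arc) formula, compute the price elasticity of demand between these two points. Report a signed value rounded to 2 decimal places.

%ΔQ = (6628 − 7171) / [(7171 + 6628)/2] = -543/6899.5 = -0.078701…
%ΔP = (599 − 538) / [(538 + 599)/2] = 61/568.5 = 0.107299…
Arc Ed = %ΔQ / %ΔP = (-543/6899.5) / (61/568.5) = -0.7334…

-0.73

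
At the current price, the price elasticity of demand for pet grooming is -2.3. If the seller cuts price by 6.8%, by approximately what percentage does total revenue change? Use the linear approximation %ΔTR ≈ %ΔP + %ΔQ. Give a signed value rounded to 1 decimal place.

%ΔQ ≈ Ed × %ΔP = (-2.3) × (-6.8%) = +15.6400%
%ΔTR ≈ %ΔP + %ΔQ = (-6.8%) + (+15.6400%) = +8.8400%

+8.8%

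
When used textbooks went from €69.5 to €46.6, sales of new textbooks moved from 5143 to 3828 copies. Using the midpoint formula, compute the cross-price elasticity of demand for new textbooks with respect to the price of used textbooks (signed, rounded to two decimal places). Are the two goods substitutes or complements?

0.74; substitutes

%ΔQ_{new textbooks} = (3828 − 5143)/avg = -1315/4485.5 = -0.293166…
%ΔP_{used textbooks} = (46.6 − 69.5)/avg = -22.9/58.05 = -0.394487…
E_cross = (-1315/4485.5) / (-22.9/58.05) = 0.7431…
E_cross > 0 ⇒ the goods are substitutes.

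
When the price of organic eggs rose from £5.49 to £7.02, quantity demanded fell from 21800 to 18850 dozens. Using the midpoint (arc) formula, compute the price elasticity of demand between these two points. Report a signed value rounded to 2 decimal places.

%ΔQ = (18850 − 21800) / [(21800 + 18850)/2] = -2950/20325 = -0.145141…
%ΔP = (7.02 − 5.49) / [(5.49 + 7.02)/2] = 1.53/6.255 = 0.244604…
Arc Ed = %ΔQ / %ΔP = (-2950/20325) / (1.53/6.255) = -0.5933…

-0.59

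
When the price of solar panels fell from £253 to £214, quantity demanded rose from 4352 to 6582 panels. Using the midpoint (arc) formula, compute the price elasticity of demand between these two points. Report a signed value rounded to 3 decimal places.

%ΔQ = (6582 − 4352) / [(4352 + 6582)/2] = 2230/5467 = 0.407901…
%ΔP = (214 − 253) / [(253 + 214)/2] = -39/233.5 = -0.167023…
Arc Ed = %ΔQ / %ΔP = (2230/5467) / (-39/233.5) = -2.44218…

-2.442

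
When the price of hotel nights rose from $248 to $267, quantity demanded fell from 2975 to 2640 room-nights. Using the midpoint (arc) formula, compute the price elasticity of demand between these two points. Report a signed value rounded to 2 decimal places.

%ΔQ = (2640 − 2975) / [(2975 + 2640)/2] = -335/2807.5 = -0.119323…
%ΔP = (267 − 248) / [(248 + 267)/2] = 19/257.5 = 0.073786…
Arc Ed = %ΔQ / %ΔP = (-335/2807.5) / (19/257.5) = -1.6171…

-1.62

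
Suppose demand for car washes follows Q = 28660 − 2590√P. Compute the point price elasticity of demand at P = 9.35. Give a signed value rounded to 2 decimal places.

dQ/dP = −2590/(2√P) = -423.51. At P = 9.35, Q = 20740.4.
Ed = (dQ/dP)·(P/Q) = (-423.51) × (9.35/20740.4) = -0.1909…

-0.19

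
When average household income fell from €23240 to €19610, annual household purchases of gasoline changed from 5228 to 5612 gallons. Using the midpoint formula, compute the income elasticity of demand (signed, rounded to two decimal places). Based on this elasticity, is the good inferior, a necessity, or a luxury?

%ΔQ = (5612 − 5228)/[( 5228 + 5612)/2] = 384/5420 = 0.070848…
%ΔIncome = (19610 − 23240)/[( 23240 + 19610)/2] = -3630/21425 = -0.169428…
E_income = (384/5420) / (-3630/21425) = -0.4181…
E_income < 0 ⇒ inferior good.

-0.42; inferior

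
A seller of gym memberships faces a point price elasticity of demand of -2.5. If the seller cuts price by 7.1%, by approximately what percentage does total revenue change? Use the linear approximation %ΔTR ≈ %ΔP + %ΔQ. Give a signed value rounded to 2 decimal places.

%ΔQ ≈ Ed × %ΔP = (-2.5) × (-7.1%) = +17.7500%
%ΔTR ≈ %ΔP + %ΔQ = (-7.1%) + (+17.7500%) = +10.6500%

+10.65%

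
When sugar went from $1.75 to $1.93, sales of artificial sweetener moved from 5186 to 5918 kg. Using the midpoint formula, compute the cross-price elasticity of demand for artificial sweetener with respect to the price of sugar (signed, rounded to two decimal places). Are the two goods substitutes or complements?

1.35; substitutes

%ΔQ_{artificial sweetener} = (5918 − 5186)/avg = 732/5552 = 0.131844…
%ΔP_{sugar} = (1.93 − 1.75)/avg = 0.18/1.84 = 0.097826…
E_cross = (732/5552) / (0.18/1.84) = 1.3477…
E_cross > 0 ⇒ the goods are substitutes.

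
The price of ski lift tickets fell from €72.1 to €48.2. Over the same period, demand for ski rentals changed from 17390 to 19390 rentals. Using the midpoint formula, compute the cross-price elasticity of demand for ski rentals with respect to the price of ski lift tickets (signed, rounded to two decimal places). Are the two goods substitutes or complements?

-0.27; complements

%ΔQ_{ski rentals} = (19390 − 17390)/avg = 2000/18390 = 0.108754…
%ΔP_{ski lift tickets} = (48.2 − 72.1)/avg = -23.9/60.15 = -0.397339…
E_cross = (2000/18390) / (-23.9/60.15) = -0.2737…
E_cross < 0 ⇒ the goods are complements.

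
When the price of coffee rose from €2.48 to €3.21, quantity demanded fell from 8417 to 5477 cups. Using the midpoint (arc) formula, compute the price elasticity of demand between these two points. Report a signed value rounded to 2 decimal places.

-1.65

%ΔQ = (5477 − 8417) / [(8417 + 5477)/2] = -2940/6947 = -0.423204…
%ΔP = (3.21 − 2.48) / [(2.48 + 3.21)/2] = 0.73/2.845 = 0.256590…
Arc Ed = %ΔQ / %ΔP = (-2940/6947) / (0.73/2.845) = -1.6493…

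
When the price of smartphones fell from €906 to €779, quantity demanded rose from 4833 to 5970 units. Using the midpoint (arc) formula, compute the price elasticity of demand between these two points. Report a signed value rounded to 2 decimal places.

-1.40

%ΔQ = (5970 − 4833) / [(4833 + 5970)/2] = 1137/5401.5 = 0.210497…
%ΔP = (779 − 906) / [(906 + 779)/2] = -127/842.5 = -0.150741…
Arc Ed = %ΔQ / %ΔP = (1137/5401.5) / (-127/842.5) = -1.3964…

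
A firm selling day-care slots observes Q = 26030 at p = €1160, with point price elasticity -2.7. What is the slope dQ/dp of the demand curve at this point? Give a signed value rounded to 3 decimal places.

Ed = (dQ/dp)·(p/Q) ⇒ dQ/dp = Ed·Q/p = (-2.7)·26030/1160 = -60.58706…

-60.587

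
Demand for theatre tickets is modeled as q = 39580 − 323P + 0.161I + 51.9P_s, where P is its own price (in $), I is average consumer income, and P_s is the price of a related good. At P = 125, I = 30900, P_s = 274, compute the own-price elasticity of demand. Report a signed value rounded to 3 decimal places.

-2.194

At the given values, q = 39580 − 323(125) + 0.161(30900) + 51.9(274) = 18400.5.
∂q/∂P = −323.
E = (-323) × (125/18400.5) = -2.19423…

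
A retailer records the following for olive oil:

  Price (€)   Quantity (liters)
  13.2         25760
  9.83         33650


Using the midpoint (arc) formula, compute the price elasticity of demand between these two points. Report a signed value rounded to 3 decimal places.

-0.908

%ΔQ = (33650 − 25760) / [(25760 + 33650)/2] = 7890/29705 = 0.265611…
%ΔP = (9.83 − 13.2) / [(13.2 + 9.83)/2] = -3.37/11.515 = -0.292661…
Arc Ed = %ΔQ / %ΔP = (7890/29705) / (-3.37/11.515) = -0.90757…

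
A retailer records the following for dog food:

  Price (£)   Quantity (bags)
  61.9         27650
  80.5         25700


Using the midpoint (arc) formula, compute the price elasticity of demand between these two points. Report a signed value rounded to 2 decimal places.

%ΔQ = (25700 − 27650) / [(27650 + 25700)/2] = -1950/26675 = -0.073102…
%ΔP = (80.5 − 61.9) / [(61.9 + 80.5)/2] = 18.6/71.2 = 0.261235…
Arc Ed = %ΔQ / %ΔP = (-1950/26675) / (18.6/71.2) = -0.2798…

-0.28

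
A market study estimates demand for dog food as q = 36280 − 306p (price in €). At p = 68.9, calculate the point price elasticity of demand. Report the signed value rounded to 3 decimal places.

-1.387

dq/dp = −306. At p = 68.9, q = 36280 − 306(68.9) = 15196.6.
Ed = (dq/dp)·(p/q) = −306 × (68.9/15196.6) = -1.38737…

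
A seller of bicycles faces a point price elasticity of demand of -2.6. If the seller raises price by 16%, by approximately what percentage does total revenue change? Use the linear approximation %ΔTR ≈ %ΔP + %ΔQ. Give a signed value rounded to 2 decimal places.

%ΔQ ≈ Ed × %ΔP = (-2.6) × (+16%) = -41.6000%
%ΔTR ≈ %ΔP + %ΔQ = (+16%) + (-41.6000%) = -25.6000%

-25.60%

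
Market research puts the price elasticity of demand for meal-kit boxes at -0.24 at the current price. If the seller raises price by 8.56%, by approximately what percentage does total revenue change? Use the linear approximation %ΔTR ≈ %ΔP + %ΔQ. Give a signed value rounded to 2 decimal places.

%ΔQ ≈ Ed × %ΔP = (-0.24) × (+8.56%) = -2.0544%
%ΔTR ≈ %ΔP + %ΔQ = (+8.56%) + (-2.0544%) = +6.5056%

+6.51%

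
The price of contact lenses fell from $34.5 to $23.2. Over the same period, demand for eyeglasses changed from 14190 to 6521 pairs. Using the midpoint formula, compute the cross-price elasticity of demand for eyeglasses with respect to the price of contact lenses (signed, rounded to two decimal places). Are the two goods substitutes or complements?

%ΔQ_{eyeglasses} = (6521 − 14190)/avg = -7669/10355.5 = -0.740572…
%ΔP_{contact lenses} = (23.2 − 34.5)/avg = -11.3/28.85 = -0.391681…
E_cross = (-7669/10355.5) / (-11.3/28.85) = 1.8907…
E_cross > 0 ⇒ the goods are substitutes.

1.89; substitutes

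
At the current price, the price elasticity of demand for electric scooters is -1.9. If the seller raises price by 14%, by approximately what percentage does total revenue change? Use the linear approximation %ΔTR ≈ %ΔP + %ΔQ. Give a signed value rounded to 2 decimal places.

%ΔQ ≈ Ed × %ΔP = (-1.9) × (+14%) = -26.6000%
%ΔTR ≈ %ΔP + %ΔQ = (+14%) + (-26.6000%) = -12.6000%

-12.60%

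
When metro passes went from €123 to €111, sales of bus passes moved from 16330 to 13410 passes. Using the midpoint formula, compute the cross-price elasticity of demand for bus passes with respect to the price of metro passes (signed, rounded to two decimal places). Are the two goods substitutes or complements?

%ΔQ_{bus passes} = (13410 − 16330)/avg = -2920/14870 = -0.196368…
%ΔP_{metro passes} = (111 − 123)/avg = -12/117 = -0.102564…
E_cross = (-2920/14870) / (-12/117) = 1.9145…
E_cross > 0 ⇒ the goods are substitutes.

1.91; substitutes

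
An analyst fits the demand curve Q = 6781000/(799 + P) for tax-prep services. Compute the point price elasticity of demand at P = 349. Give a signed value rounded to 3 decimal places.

dQ/dP = −6781000/(799 + P)² = -5.14529. At P = 349, Q = 5906.79.
Ed = (dQ/dP)·(P/Q) = (-5.14529) × (349/5906.79) = -0.30400…

-0.304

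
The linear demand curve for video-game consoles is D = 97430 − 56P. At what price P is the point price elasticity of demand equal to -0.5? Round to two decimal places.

579.94

Ed = −56P/(97430 − 56P). Set this equal to -0.5:
56P = 0.5·(97430 − 56P) ⇒ 56P(1 + 0.5) = 0.5·97430
P = 0.5·97430 / (56·1.5) = 579.9404…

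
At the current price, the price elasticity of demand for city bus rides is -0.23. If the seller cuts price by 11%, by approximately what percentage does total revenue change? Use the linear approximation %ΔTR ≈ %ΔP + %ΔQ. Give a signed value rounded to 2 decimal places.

%ΔQ ≈ Ed × %ΔP = (-0.23) × (-11%) = +2.5300%
%ΔTR ≈ %ΔP + %ΔQ = (-11%) + (+2.5300%) = -8.4700%

-8.47%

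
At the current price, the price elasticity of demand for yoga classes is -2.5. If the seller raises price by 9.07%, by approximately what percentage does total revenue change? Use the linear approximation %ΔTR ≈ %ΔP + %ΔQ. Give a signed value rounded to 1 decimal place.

-13.6%

%ΔQ ≈ Ed × %ΔP = (-2.5) × (+9.07%) = -22.6750%
%ΔTR ≈ %ΔP + %ΔQ = (+9.07%) + (-22.6750%) = -13.6050%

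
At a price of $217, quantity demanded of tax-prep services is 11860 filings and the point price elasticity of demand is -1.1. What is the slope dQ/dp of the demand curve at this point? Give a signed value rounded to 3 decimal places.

-60.120

Ed = (dQ/dp)·(p/Q) ⇒ dQ/dp = Ed·Q/p = (-1.1)·11860/217 = -60.11981…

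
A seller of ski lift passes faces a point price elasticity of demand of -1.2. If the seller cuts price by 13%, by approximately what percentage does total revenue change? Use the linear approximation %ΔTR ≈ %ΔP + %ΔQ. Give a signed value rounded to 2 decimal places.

+2.60%

%ΔQ ≈ Ed × %ΔP = (-1.2) × (-13%) = +15.6000%
%ΔTR ≈ %ΔP + %ΔQ = (-13%) + (+15.6000%) = +2.6000%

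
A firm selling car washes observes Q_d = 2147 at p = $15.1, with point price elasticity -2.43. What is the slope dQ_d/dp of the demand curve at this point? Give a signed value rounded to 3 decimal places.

Ed = (dQ_d/dp)·(p/Q_d) ⇒ dQ_d/dp = Ed·Q_d/p = (-2.43)·2147/15.1 = -345.51059…

-345.511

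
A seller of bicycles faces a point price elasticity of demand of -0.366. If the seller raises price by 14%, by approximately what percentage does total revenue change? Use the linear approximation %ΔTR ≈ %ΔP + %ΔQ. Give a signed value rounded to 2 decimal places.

%ΔQ ≈ Ed × %ΔP = (-0.366) × (+14%) = -5.1240%
%ΔTR ≈ %ΔP + %ΔQ = (+14%) + (-5.1240%) = +8.8760%

+8.88%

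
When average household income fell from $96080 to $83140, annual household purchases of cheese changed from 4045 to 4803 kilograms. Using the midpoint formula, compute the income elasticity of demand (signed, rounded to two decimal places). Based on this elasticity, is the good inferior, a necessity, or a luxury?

-1.19; inferior

%ΔQ = (4803 − 4045)/[( 4045 + 4803)/2] = 758/4424 = 0.171338…
%ΔIncome = (83140 − 96080)/[( 96080 + 83140)/2] = -12940/89610 = -0.144403…
E_income = (758/4424) / (-12940/89610) = -1.1865…
E_income < 0 ⇒ inferior good.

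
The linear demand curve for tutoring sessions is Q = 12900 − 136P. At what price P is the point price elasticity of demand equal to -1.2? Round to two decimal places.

51.74

Ed = −136P/(12900 − 136P). Set this equal to -1.2:
136P = 1.2·(12900 − 136P) ⇒ 136P(1 + 1.2) = 1.2·12900
P = 1.2·12900 / (136·2.2) = 51.7379…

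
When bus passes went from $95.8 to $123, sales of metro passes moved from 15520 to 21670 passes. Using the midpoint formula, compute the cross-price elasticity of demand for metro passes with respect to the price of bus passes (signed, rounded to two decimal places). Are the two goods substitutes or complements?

1.33; substitutes

%ΔQ_{metro passes} = (21670 − 15520)/avg = 6150/18595 = 0.330734…
%ΔP_{bus passes} = (123 − 95.8)/avg = 27.2/109.4 = 0.248628…
E_cross = (6150/18595) / (27.2/109.4) = 1.3302…
E_cross > 0 ⇒ the goods are substitutes.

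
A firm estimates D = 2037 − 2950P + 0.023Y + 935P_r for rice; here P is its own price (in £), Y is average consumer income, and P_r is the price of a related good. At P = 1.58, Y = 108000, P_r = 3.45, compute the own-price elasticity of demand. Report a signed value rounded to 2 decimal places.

At the given values, D = 2037 − 2950(1.58) + 0.023(108000) + 935(3.45) = 3085.75.
∂D/∂P = −2950.
E = (-2950) × (1.58/3085.75) = -1.5104…

-1.51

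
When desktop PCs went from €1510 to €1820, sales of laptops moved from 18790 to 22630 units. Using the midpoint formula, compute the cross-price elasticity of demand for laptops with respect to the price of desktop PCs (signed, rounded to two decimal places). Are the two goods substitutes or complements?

1.00; substitutes

%ΔQ_{laptops} = (22630 − 18790)/avg = 3840/20710 = 0.185417…
%ΔP_{desktop PCs} = (1820 − 1510)/avg = 310/1665 = 0.186186…
E_cross = (3840/20710) / (310/1665) = 0.9958…
E_cross > 0 ⇒ the goods are substitutes.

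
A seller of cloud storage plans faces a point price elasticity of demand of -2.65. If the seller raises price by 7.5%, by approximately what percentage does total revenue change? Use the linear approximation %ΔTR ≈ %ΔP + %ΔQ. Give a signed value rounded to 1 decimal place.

%ΔQ ≈ Ed × %ΔP = (-2.65) × (+7.5%) = -19.8750%
%ΔTR ≈ %ΔP + %ΔQ = (+7.5%) + (-19.8750%) = -12.3750%

-12.4%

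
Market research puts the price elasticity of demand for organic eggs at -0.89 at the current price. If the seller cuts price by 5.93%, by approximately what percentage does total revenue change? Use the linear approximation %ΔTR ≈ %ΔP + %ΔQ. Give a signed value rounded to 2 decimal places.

-0.65%

%ΔQ ≈ Ed × %ΔP = (-0.89) × (-5.93%) = +5.2777%
%ΔTR ≈ %ΔP + %ΔQ = (-5.93%) + (+5.2777%) = -0.6523%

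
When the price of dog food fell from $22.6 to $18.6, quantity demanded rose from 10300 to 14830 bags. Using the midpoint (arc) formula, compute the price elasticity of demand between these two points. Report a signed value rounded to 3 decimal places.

-1.857

%ΔQ = (14830 − 10300) / [(10300 + 14830)/2] = 4530/12565 = 0.360525…
%ΔP = (18.6 − 22.6) / [(22.6 + 18.6)/2] = -4/20.6 = -0.194174…
Arc Ed = %ΔQ / %ΔP = (4530/12565) / (-4/20.6) = -1.85670…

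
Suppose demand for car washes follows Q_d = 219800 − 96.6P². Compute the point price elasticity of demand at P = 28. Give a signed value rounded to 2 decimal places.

-1.05

dQ_d/dP = −2·96.6·P = -5409.6. At P = 28, Q_d = 144065.6.
Ed = (dQ_d/dP)·(P/Q_d) = (-5409.6) × (28/144065.6) = -1.0513…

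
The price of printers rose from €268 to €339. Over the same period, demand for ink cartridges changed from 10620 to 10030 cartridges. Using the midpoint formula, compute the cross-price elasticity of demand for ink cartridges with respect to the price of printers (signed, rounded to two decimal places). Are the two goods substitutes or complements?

%ΔQ_{ink cartridges} = (10030 − 10620)/avg = -590/10325 = -0.057142…
%ΔP_{printers} = (339 − 268)/avg = 71/303.5 = 0.233937…
E_cross = (-590/10325) / (71/303.5) = -0.2442…
E_cross < 0 ⇒ the goods are complements.

-0.24; complements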